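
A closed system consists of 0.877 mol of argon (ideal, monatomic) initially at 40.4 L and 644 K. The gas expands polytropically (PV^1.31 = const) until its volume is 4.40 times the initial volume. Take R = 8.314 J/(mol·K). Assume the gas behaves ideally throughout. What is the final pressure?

16.7 kPa

P₁ = nRT₁/V₁ = 0.877×8.314×644/40.4 = 116 kPa.
Polytropic n=1.31: T₂ = T₁(V₁/V₂)^(n−1) = 644×(0.227)^0.31 = 407 K; P₂ = P₁(V₁/V₂)^n = 16.7 kPa.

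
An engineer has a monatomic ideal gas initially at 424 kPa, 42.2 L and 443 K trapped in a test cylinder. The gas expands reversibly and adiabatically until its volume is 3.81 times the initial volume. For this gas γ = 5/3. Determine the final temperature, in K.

Adiabatic: TV^(γ−1) = const ⇒ T₂ = 443×(0.262)^0.667 = 182 K; PV^γ = const ⇒ P₂ = 45.6 kPa.

182 K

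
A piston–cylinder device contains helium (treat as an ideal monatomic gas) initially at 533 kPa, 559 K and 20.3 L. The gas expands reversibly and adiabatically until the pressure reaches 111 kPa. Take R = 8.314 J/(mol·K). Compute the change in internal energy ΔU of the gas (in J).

-7570 J

n = P₁V₁/(RT₁) = 533×20.3/(8.314×559) = 2.33 mol.
Adiabatic: T₂/T₁ = (P₂/P₁)^((γ−1)/γ) ⇒ T₂ = 559×(0.208)^0.400 = 298 K; V₂ = 52.0 L.
For an ideal gas ΔU = nCvΔT with Cv = (3/2)R = 12.5 J/(mol·K).
ΔU = 2.33×12.5×(298−559) = -7570 J.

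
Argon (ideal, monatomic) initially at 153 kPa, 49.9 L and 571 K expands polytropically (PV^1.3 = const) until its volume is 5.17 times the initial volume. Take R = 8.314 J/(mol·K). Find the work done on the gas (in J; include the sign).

-9900 J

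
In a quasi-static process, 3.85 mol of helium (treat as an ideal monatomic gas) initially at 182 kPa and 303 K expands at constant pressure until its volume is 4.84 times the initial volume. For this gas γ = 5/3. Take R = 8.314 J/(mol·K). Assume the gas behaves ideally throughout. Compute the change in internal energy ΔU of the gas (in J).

V₁ = nRT₁/P₁ = 3.85×8.314×303/182 = 53.3 L.
Isobaric: P stays 182 kPa; V/T = const ⇒ T₂ = 1470 K, V₂ = 258 L.
For an ideal gas ΔU = nCvΔT with Cv = (3/2)R = 12.5 J/(mol·K).
ΔU = 3.85×12.5×(1470−303) = 55900 J.

55900 J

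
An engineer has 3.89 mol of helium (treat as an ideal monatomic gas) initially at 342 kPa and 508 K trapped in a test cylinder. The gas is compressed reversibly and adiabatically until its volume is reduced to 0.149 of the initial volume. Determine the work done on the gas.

V₁ = nRT₁/P₁ = 3.89×8.314×508/342 = 48.0 L.
Adiabatic: TV^(γ−1) = const ⇒ T₂ = 508×(6.71)^0.667 = 1810 K; PV^γ = const ⇒ P₂ = 8170 kPa.
ΔU = nCvΔT = 3.89×12.5×(1810−508) = 63000 J.
Q = 0 for an adiabatic process, so W = −ΔU = -63000 J.
Work done on the gas = −W_by = 63000 J.

63000 J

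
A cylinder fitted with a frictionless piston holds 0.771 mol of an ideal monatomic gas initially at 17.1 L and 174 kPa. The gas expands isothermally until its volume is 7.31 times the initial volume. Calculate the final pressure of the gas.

23.8 kPa

T₁ = P₁V₁/(nR) = 174×17.1/(0.771×8.314) = 464 K.
Isothermal: T stays 464 K; PV = const ⇒ V₂ = 125 L, P₂ = 23.8 kPa.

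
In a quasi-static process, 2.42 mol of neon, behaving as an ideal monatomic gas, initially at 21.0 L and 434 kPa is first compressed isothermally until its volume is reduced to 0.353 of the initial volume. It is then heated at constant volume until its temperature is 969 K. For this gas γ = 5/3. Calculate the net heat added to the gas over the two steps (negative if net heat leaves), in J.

T₁ = P₁V₁/(nR) = 434×21.0/(2.42×8.314) = 453 K.
Step 1 — Isothermal: T stays 453 K; PV = const ⇒ V₂ = 7.41 L, P₂ = 1230 kPa.
ΔU = 0 (ideal gas, T constant).
W = nRT ln(V₂/V₁) = 2.42×8.314×453×ln(0.353) = -9490 J.
Q = ΔU + W = -9490 J.
State after step 1: P = 1230 kPa, V = 7.41 L, T = 453 K.
Step 2 — Isochoric: V stays 7.41 L; P/T = const ⇒ T₂ = 969 K, P₂ = 2630 kPa.
W = 0 (no volume change).
ΔU = nCvΔT = 2.42×12.5×(969−453) = 15600 J.
Q = ΔU = 15600 J.
Net over both steps: W = -9490 J, Q = 6080 J, ΔU = 15600 J.

6080 J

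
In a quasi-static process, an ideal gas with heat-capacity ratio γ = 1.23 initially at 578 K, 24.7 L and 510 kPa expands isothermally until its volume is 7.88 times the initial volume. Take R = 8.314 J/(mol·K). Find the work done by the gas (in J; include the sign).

n = P₁V₁/(RT₁) = 510×24.7/(8.314×578) = 2.62 mol.
Isothermal: T stays 578 K; PV = const ⇒ V₂ = 195 L, P₂ = 64.7 kPa.
W = nRT ln(V₂/V₁) = 2.62×8.314×578×ln(7.88) = 26000 J.

26000 J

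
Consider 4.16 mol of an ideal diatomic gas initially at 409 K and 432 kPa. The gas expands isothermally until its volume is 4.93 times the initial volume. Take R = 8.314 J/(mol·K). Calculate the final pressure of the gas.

V₁ = nRT₁/P₁ = 4.16×8.314×409/432 = 32.7 L.
Isothermal: T stays 409 K; PV = const ⇒ V₂ = 161 L, P₂ = 87.6 kPa.

87.6 kPa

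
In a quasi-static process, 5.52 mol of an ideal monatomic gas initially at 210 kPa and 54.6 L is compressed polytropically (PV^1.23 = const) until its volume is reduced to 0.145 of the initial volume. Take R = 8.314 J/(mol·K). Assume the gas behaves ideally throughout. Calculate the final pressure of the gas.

T₁ = P₁V₁/(nR) = 210×54.6/(5.52×8.314) = 250 K.
Polytropic n=1.23: T₂ = T₁(V₁/V₂)^(n−1) = 250×(6.90)^0.23 = 390 K; P₂ = P₁(V₁/V₂)^n = 2260 kPa.

2260 kPa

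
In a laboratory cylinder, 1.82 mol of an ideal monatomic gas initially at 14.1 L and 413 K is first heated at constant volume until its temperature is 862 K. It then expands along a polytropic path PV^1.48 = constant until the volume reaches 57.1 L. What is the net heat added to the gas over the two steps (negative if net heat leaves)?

13900 J

P₁ = nRT₁/V₁ = 1.82×8.314×413/14.1 = 443 kPa.
Step 1 — Isochoric: V stays 14.1 L; P/T = const ⇒ T₂ = 862 K, P₂ = 925 kPa.
W = 0 (no volume change).
ΔU = nCvΔT = 1.82×12.5×(862−413) = 10200 J.
Q = ΔU = 10200 J.
State after step 1: P = 925 kPa, V = 14.1 L, T = 862 K.
Step 2 — Polytropic n=1.48: T₂ = T₁(V₁/V₂)^(n−1) = 862×(0.247)^0.48 = 441 K; P₂ = P₁(V₁/V₂)^n = 117 kPa.
W = (P₁V₁−P₂V₂)/(n−1) = (925×14.1−117×57.1)/0.48 = 13300 J.
ΔU = nCvΔT = 1.82×12.5×(441−862) = -9570 J.
Q = ΔU + W = 3720 J.
Net over both steps: W = 13300 J, Q = 13900 J, ΔU = 624 J.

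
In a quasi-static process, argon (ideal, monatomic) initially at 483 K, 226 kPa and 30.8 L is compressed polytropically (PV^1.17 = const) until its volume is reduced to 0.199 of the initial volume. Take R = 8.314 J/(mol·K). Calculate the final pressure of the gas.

1490 kPa

Polytropic n=1.17: T₂ = T₁(V₁/V₂)^(n−1) = 483×(5.03)^0.17 = 636 K; P₂ = P₁(V₁/V₂)^n = 1490 kPa.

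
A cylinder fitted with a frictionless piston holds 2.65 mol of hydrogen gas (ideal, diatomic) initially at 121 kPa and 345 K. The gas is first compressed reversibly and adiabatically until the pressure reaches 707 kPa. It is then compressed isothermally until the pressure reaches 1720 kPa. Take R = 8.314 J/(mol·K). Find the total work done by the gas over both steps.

-23700 J

V₁ = nRT₁/P₁ = 2.65×8.314×345/121 = 62.8 L.
Step 1 — Adiabatic: T₂/T₁ = (P₂/P₁)^((γ−1)/γ) ⇒ T₂ = 345×(5.84)^0.286 = 571 K; V₂ = 17.8 L.
ΔU = nCvΔT = 2.65×20.8×(571−345) = 12500 J.
Q = 0 for an adiabatic process, so W = −ΔU = -12500 J.
State after step 1: P = 707 kPa, V = 17.8 L, T = 571 K.
Step 2 — Isothermal: T stays 571 K; PV = const ⇒ V₂ = 7.32 L, P₂ = 1720 kPa.
ΔU = 0 (ideal gas, T constant).
W = nRT ln(V₂/V₁) = 2.65×8.314×571×ln(0.411) = -11200 J.
Q = ΔU + W = -11200 J.
Net over both steps: W = -23700 J, Q = -11200 J, ΔU = 12500 J.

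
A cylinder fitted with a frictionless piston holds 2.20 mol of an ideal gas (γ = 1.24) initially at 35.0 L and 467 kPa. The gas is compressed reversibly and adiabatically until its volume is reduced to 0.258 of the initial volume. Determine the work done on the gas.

26200 J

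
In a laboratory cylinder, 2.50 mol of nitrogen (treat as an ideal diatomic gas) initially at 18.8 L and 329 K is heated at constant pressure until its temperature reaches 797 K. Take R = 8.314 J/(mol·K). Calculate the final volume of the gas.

45.5 L

P₁ = nRT₁/V₁ = 2.50×8.314×329/18.8 = 364 kPa.
Isobaric: P stays 364 kPa; V/T = const ⇒ T₂ = 797 K, V₂ = 45.5 L.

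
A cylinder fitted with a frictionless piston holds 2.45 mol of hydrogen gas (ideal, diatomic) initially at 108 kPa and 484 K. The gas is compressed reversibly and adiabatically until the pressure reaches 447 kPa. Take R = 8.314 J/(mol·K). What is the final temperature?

V₁ = nRT₁/P₁ = 2.45×8.314×484/108 = 91.3 L.
Adiabatic: T₂/T₁ = (P₂/P₁)^((γ−1)/γ) ⇒ T₂ = 484×(4.14)^0.286 = 726 K; V₂ = 33.1 L.

726 K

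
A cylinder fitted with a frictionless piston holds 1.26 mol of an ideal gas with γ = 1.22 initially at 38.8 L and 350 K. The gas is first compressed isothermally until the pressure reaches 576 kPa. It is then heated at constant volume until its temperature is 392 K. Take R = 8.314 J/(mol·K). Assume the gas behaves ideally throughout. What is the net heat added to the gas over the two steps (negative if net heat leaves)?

-4630 J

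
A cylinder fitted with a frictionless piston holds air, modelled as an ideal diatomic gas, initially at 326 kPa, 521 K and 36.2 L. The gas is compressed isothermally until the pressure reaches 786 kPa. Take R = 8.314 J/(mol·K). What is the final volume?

15.0 L

Isothermal: T stays 521 K; PV = const ⇒ V₂ = 15.0 L, P₂ = 786 kPa.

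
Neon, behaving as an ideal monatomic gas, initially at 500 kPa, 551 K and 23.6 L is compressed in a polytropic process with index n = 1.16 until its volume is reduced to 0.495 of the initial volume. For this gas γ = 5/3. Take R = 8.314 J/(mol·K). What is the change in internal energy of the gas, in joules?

2110 J

n = P₁V₁/(RT₁) = 500×23.6/(8.314×551) = 2.58 mol.
Polytropic n=1.16: T₂ = T₁(V₁/V₂)^(n−1) = 551×(2.02)^0.16 = 617 K; P₂ = P₁(V₁/V₂)^n = 1130 kPa.
For an ideal gas ΔU = nCvΔT with Cv = (3/2)R = 12.5 J/(mol·K).
ΔU = 2.58×12.5×(617−551) = 2110 J.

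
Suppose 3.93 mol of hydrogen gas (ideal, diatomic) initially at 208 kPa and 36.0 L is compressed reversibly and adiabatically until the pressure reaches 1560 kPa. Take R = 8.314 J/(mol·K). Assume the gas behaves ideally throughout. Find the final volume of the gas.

8.54 L

T₁ = P₁V₁/(nR) = 208×36.0/(3.93×8.314) = 229 K.
Adiabatic: T₂/T₁ = (P₂/P₁)^((γ−1)/γ) ⇒ T₂ = 229×(7.50)^0.286 = 408 K; V₂ = 8.54 L.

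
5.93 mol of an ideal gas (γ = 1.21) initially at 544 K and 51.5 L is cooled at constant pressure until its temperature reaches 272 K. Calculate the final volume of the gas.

25.8 L

P₁ = nRT₁/V₁ = 5.93×8.314×544/51.5 = 521 kPa.
Isobaric: P stays 521 kPa; V/T = const ⇒ T₂ = 272 K, V₂ = 25.8 L.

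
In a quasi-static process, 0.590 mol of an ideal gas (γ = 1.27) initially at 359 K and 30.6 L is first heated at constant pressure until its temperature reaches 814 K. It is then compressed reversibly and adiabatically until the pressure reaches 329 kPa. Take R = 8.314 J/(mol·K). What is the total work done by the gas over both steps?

P₁ = nRT₁/V₁ = 0.590×8.314×359/30.6 = 57.5 kPa.
Step 1 — Isobaric: P stays 57.5 kPa; V/T = const ⇒ T₂ = 814 K, V₂ = 69.4 L.
W = PΔV = 57.5×(69.4−30.6) kPa·L = 2230 J.
ΔU = nCvΔT = 0.590×30.8×(814−359) = 8270 J.
Q = ΔU + W = nCpΔT = 10500 J.
State after step 1: P = 57.5 kPa, V = 69.4 L, T = 814 K.
Step 2 — Adiabatic: T₂/T₁ = (P₂/P₁)^((γ−1)/γ) ⇒ T₂ = 814×(5.72)^0.213 = 1180 K; V₂ = 17.6 L.
ΔU = nCvΔT = 0.590×30.8×(1180−814) = 6640 J.
Q = 0 for an adiabatic process, so W = −ΔU = -6640 J.
Net over both steps: W = -4400 J, Q = 10500 J, ΔU = 14900 J.

-4400 J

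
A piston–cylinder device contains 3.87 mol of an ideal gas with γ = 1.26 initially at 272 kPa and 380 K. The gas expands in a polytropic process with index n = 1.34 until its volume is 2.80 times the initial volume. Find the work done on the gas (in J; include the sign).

V₁ = nRT₁/P₁ = 3.87×8.314×380/272 = 45.0 L.
Polytropic n=1.34: T₂ = T₁(V₁/V₂)^(n−1) = 380×(0.357)^0.34 = 268 K; P₂ = P₁(V₁/V₂)^n = 68.5 kPa.
W = (P₁V₁−P₂V₂)/(n−1) = (272×45.0−68.5×126)/0.34 = 10600 J.
Work done on the gas = −W_by = -10600 J.

-10600 J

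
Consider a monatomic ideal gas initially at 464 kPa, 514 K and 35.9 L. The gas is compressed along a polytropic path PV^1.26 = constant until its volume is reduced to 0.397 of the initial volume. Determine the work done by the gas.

-17400 J

n = P₁V₁/(RT₁) = 464×35.9/(8.314×514) = 3.90 mol.
Polytropic n=1.26: T₂ = T₁(V₁/V₂)^(n−1) = 514×(2.52)^0.26 = 654 K; P₂ = P₁(V₁/V₂)^n = 1490 kPa.
W = (P₁V₁−P₂V₂)/(n−1) = (464×35.9−1490×14.3)/0.26 = -17400 J.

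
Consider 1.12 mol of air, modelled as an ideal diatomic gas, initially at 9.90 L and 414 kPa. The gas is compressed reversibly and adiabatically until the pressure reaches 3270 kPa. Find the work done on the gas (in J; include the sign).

T₁ = P₁V₁/(nR) = 414×9.90/(1.12×8.314) = 440 K.
Adiabatic: T₂/T₁ = (P₂/P₁)^((γ−1)/γ) ⇒ T₂ = 440×(7.90)^0.286 = 794 K; V₂ = 2.26 L.
ΔU = nCvΔT = 1.12×20.8×(794−440) = 8250 J.
Q = 0 for an adiabatic process, so W = −ΔU = -8250 J.
Work done on the gas = −W_by = 8250 J.

8250 J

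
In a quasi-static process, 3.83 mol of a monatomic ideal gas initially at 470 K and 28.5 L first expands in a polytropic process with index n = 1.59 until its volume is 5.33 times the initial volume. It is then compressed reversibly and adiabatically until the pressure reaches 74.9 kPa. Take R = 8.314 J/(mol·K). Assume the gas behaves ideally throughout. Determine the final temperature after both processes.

P₁ = nRT₁/V₁ = 3.83×8.314×470/28.5 = 525 kPa.
Step 1 — Polytropic n=1.59: T₂ = T₁(V₁/V₂)^(n−1) = 470×(0.188)^0.59 = 175 K; P₂ = P₁(V₁/V₂)^n = 36.7 kPa.
W = (P₁V₁−P₂V₂)/(n−1) = (525×28.5−36.7×152)/0.59 = 15900 J.
ΔU = nCvΔT = 3.83×12.5×(175−470) = -14100 J.
Q = ΔU + W = 1830 J.
State after step 1: P = 36.7 kPa, V = 152 L, T = 175 K.
Step 2 — Adiabatic: T₂/T₁ = (P₂/P₁)^((γ−1)/γ) ⇒ T₂ = 175×(2.04)^0.400 = 233 K; V₂ = 99.0 L.
ΔU = nCvΔT = 3.83×12.5×(233−175) = 2760 J.
Q = 0 for an adiabatic process, so W = −ΔU = -2760 J.
Net over both steps: W = 13200 J, Q = 1830 J, ΔU = -11300 J.

233 K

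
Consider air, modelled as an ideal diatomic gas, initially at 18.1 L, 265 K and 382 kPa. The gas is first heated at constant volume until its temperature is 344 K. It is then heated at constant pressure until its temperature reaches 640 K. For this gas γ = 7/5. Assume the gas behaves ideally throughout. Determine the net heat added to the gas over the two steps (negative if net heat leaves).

n = P₁V₁/(RT₁) = 382×18.1/(8.314×265) = 3.14 mol.
Step 1 — Isochoric: V stays 18.1 L; P/T = const ⇒ T₂ = 344 K, P₂ = 496 kPa.
W = 0 (no volume change).
ΔU = nCvΔT = 3.14×20.8×(344−265) = 5150 J.
Q = ΔU = 5150 J.
State after step 1: P = 496 kPa, V = 18.1 L, T = 344 K.
Step 2 — Isobaric: P stays 496 kPa; V/T = const ⇒ T₂ = 640 K, V₂ = 33.7 L.
W = PΔV = 496×(33.7−18.1) kPa·L = 7720 J.
ΔU = nCvΔT = 3.14×20.8×(640−344) = 19300 J.
Q = ΔU + W = nCpΔT = 27000 J.
Net over both steps: W = 7720 J, Q = 32200 J, ΔU = 24500 J.

32200 J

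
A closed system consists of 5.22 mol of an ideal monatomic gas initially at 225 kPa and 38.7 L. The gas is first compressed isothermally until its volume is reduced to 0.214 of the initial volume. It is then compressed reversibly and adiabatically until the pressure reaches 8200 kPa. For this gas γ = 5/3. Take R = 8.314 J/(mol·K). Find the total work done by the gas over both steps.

-30100 J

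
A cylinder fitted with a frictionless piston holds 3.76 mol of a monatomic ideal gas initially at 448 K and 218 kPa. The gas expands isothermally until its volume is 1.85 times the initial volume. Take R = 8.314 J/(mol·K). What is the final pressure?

118 kPa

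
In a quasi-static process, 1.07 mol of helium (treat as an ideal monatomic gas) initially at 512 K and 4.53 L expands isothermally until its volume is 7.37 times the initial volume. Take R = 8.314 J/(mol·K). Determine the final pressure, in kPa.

136 kPa

P₁ = nRT₁/V₁ = 1.07×8.314×512/4.53 = 1010 kPa.
Isothermal: T stays 512 K; PV = const ⇒ V₂ = 33.4 L, P₂ = 136 kPa.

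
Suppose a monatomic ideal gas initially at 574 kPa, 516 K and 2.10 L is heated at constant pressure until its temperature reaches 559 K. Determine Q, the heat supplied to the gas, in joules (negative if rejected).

251 J

n = P₁V₁/(RT₁) = 574×2.10/(8.314×516) = 0.281 mol.
Isobaric: P stays 574 kPa; V/T = const ⇒ T₂ = 559 K, V₂ = 2.28 L.
W = PΔV = 574×(2.28−2.10) kPa·L = 100 J.
ΔU = nCvΔT = 0.281×12.5×(559−516) = 151 J.
Q = ΔU + W = nCpΔT = 251 J.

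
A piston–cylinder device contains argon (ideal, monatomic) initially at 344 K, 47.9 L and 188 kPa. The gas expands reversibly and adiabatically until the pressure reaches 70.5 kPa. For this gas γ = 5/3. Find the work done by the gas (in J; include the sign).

4380 J

n = P₁V₁/(RT₁) = 188×47.9/(8.314×344) = 3.15 mol.
Adiabatic: T₂/T₁ = (P₂/P₁)^((γ−1)/γ) ⇒ T₂ = 344×(0.375)^0.400 = 232 K; V₂ = 86.3 L.
ΔU = nCvΔT = 3.15×12.5×(232−344) = -4380 J.
Q = 0 for an adiabatic process, so W = −ΔU = 4380 J.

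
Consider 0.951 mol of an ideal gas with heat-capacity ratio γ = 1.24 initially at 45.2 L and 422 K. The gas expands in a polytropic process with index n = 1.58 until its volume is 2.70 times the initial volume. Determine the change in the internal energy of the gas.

-6090 J

P₁ = nRT₁/V₁ = 0.951×8.314×422/45.2 = 73.8 kPa.
Polytropic n=1.58: T₂ = T₁(V₁/V₂)^(n−1) = 422×(0.370)^0.58 = 237 K; P₂ = P₁(V₁/V₂)^n = 15.4 kPa.
For an ideal gas ΔU = nCvΔT with Cv = R/(γ−1) = 34.6 J/(mol·K).
ΔU = 0.951×34.6×(237−422) = -6090 J.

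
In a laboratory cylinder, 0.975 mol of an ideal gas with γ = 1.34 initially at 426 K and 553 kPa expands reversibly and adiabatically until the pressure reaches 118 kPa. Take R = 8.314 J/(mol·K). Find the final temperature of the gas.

288 K

V₁ = nRT₁/P₁ = 0.975×8.314×426/553 = 6.24 L.
Adiabatic: T₂/T₁ = (P₂/P₁)^((γ−1)/γ) ⇒ T₂ = 426×(0.213)^0.254 = 288 K; V₂ = 19.8 L.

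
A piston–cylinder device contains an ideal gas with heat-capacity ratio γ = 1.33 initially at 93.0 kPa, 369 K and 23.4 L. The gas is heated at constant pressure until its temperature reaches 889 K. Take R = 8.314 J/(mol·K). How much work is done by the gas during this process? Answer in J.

n = P₁V₁/(RT₁) = 93.0×23.4/(8.314×369) = 0.709 mol.
Isobaric: P stays 93.0 kPa; V/T = const ⇒ T₂ = 889 K, V₂ = 56.4 L.
W = PΔV = 93.0×(56.4−23.4) kPa·L = 3070 J.

3070 J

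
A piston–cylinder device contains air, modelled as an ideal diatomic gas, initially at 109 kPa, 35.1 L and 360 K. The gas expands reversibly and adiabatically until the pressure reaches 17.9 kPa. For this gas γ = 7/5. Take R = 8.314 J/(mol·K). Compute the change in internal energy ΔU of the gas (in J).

-3860 J

n = P₁V₁/(RT₁) = 109×35.1/(8.314×360) = 1.28 mol.
Adiabatic: T₂/T₁ = (P₂/P₁)^((γ−1)/γ) ⇒ T₂ = 360×(0.164)^0.286 = 215 K; V₂ = 128 L.
For an ideal gas ΔU = nCvΔT with Cv = (5/2)R = 20.8 J/(mol·K).
ΔU = 1.28×20.8×(215−360) = -3860 J.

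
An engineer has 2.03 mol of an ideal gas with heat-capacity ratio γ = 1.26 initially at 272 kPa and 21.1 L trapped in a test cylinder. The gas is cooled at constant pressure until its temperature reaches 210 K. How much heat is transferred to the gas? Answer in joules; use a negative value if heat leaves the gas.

-10600 J

T₁ = P₁V₁/(nR) = 272×21.1/(2.03×8.314) = 340 K.
Isobaric: P stays 272 kPa; V/T = const ⇒ T₂ = 210 K, V₂ = 13.0 L.
W = PΔV = 272×(13.0−21.1) kPa·L = -2190 J.
ΔU = nCvΔT = 2.03×32.0×(210−340) = -8440 J.
Q = ΔU + W = nCpΔT = -10600 J.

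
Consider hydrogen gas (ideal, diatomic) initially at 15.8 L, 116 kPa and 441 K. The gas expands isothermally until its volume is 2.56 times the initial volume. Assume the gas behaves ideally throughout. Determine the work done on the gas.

n = P₁V₁/(RT₁) = 116×15.8/(8.314×441) = 0.500 mol.
Isothermal: T stays 441 K; PV = const ⇒ V₂ = 40.4 L, P₂ = 45.3 kPa.
W = nRT ln(V₂/V₁) = 0.500×8.314×441×ln(2.56) = 1720 J.
Work done on the gas = −W_by = -1720 J.

-1720 J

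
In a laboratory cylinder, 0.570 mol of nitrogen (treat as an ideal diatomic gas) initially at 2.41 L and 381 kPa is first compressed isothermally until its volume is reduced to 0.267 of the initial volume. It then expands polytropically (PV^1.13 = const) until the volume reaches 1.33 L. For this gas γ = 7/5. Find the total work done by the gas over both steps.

-576 J

T₁ = P₁V₁/(nR) = 381×2.41/(0.570×8.314) = 194 K.
Step 1 — Isothermal: T stays 194 K; PV = const ⇒ V₂ = 0.643 L, P₂ = 1430 kPa.
ΔU = 0 (ideal gas, T constant).
W = nRT ln(V₂/V₁) = 0.570×8.314×194×ln(0.267) = -1210 J.
Q = ΔU + W = -1210 J.
State after step 1: P = 1430 kPa, V = 0.643 L, T = 194 K.
Step 2 — Polytropic n=1.13: T₂ = T₁(V₁/V₂)^(n−1) = 194×(0.484)^0.13 = 176 K; P₂ = P₁(V₁/V₂)^n = 628 kPa.
W = (P₁V₁−P₂V₂)/(n−1) = (1430×0.643−628×1.33)/0.13 = 636 J.
ΔU = nCvΔT = 0.570×20.8×(176−194) = -207 J.
Q = ΔU + W = 429 J.
Net over both steps: W = -576 J, Q = -783 J, ΔU = -207 J.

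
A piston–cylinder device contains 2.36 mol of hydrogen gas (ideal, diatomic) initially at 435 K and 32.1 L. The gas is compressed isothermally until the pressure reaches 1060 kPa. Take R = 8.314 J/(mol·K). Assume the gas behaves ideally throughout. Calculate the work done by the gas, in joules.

-11800 J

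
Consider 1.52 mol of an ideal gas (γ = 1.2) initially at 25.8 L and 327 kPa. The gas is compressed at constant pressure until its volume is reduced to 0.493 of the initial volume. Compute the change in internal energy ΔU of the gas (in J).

T₁ = P₁V₁/(nR) = 327×25.8/(1.52×8.314) = 668 K.
Isobaric: P stays 327 kPa; V/T = const ⇒ T₂ = 329 K, V₂ = 12.7 L.
For an ideal gas ΔU = nCvΔT with Cv = R/(γ−1) = 41.6 J/(mol·K).
ΔU = 1.52×41.6×(329−668) = -21400 J.

-21400 J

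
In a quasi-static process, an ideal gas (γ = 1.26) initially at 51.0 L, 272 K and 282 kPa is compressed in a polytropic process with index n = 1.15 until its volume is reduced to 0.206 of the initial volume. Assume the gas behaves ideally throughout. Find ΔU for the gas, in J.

14800 J

n = P₁V₁/(RT₁) = 282×51.0/(8.314×272) = 6.36 mol.
Polytropic n=1.15: T₂ = T₁(V₁/V₂)^(n−1) = 272×(4.85)^0.15 = 345 K; P₂ = P₁(V₁/V₂)^n = 1740 kPa.
For an ideal gas ΔU = nCvΔT with Cv = R/(γ−1) = 32.0 J/(mol·K).
ΔU = 6.36×32.0×(345−272) = 14800 J.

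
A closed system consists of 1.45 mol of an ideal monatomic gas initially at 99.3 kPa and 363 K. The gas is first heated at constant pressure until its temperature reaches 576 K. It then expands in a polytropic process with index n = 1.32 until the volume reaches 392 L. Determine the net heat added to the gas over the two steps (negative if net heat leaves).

11200 J

V₁ = nRT₁/P₁ = 1.45×8.314×363/99.3 = 44.1 L.
Step 1 — Isobaric: P stays 99.3 kPa; V/T = const ⇒ T₂ = 576 K, V₂ = 69.9 L.
W = PΔV = 99.3×(69.9−44.1) kPa·L = 2570 J.
ΔU = nCvΔT = 1.45×12.5×(576−363) = 3850 J.
Q = ΔU + W = nCpΔT = 6420 J.
State after step 1: P = 99.3 kPa, V = 69.9 L, T = 576 K.
Step 2 — Polytropic n=1.32: T₂ = T₁(V₁/V₂)^(n−1) = 576×(0.178)^0.32 = 332 K; P₂ = P₁(V₁/V₂)^n = 10.2 kPa.
W = (P₁V₁−P₂V₂)/(n−1) = (99.3×69.9−10.2×392)/0.32 = 9200 J.
ΔU = nCvΔT = 1.45×12.5×(332−576) = -4420 J.
Q = ΔU + W = 4780 J.
Net over both steps: W = 11800 J, Q = 11200 J, ΔU = -564 J.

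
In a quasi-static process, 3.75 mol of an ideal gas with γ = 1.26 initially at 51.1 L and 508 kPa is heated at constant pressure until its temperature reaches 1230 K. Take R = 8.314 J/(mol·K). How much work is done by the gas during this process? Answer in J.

12400 J

T₁ = P₁V₁/(nR) = 508×51.1/(3.75×8.314) = 833 K.
Isobaric: P stays 508 kPa; V/T = const ⇒ T₂ = 1230 K, V₂ = 75.5 L.
W = PΔV = 508×(75.5−51.1) kPa·L = 12400 J.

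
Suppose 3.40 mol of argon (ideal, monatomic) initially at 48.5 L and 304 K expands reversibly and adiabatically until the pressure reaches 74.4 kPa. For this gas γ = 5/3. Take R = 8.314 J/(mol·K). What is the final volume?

81.6 L

P₁ = nRT₁/V₁ = 3.40×8.314×304/48.5 = 177 kPa.
Adiabatic: T₂/T₁ = (P₂/P₁)^((γ−1)/γ) ⇒ T₂ = 304×(0.420)^0.400 = 215 K; V₂ = 81.6 L.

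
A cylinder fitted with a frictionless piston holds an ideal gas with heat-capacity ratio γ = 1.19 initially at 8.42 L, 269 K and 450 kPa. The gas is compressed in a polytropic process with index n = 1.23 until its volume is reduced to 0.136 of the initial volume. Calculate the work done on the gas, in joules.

9590 J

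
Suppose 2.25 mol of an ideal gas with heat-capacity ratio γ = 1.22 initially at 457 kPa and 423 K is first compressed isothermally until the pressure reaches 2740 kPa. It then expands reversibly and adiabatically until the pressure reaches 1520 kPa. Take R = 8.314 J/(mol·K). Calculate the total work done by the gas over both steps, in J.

-10500 J

V₁ = nRT₁/P₁ = 2.25×8.314×423/457 = 17.3 L.
Step 1 — Isothermal: T stays 423 K; PV = const ⇒ V₂ = 2.89 L, P₂ = 2740 kPa.
ΔU = 0 (ideal gas, T constant).
W = nRT ln(V₂/V₁) = 2.25×8.314×423×ln(0.167) = -14200 J.
Q = ΔU + W = -14200 J.
State after step 1: P = 2740 kPa, V = 2.89 L, T = 423 K.
Step 2 — Adiabatic: T₂/T₁ = (P₂/P₁)^((γ−1)/γ) ⇒ T₂ = 423×(0.555)^0.180 = 380 K; V₂ = 4.68 L.
ΔU = nCvΔT = 2.25×37.8×(380−423) = -3630 J.
Q = 0 for an adiabatic process, so W = −ΔU = 3630 J.
Net over both steps: W = -10500 J, Q = -14200 J, ΔU = -3630 J.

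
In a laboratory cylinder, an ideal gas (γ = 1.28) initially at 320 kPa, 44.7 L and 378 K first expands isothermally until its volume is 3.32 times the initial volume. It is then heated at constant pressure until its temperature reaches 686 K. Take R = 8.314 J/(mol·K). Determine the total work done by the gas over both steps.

28800 J

n = P₁V₁/(RT₁) = 320×44.7/(8.314×378) = 4.55 mol.
Step 1 — Isothermal: T stays 378 K; PV = const ⇒ V₂ = 148 L, P₂ = 96.4 kPa.
ΔU = 0 (ideal gas, T constant).
W = nRT ln(V₂/V₁) = 4.55×8.314×378×ln(3.32) = 17200 J.
Q = ΔU + W = 17200 J.
State after step 1: P = 96.4 kPa, V = 148 L, T = 378 K.
Step 2 — Isobaric: P stays 96.4 kPa; V/T = const ⇒ T₂ = 686 K, V₂ = 269 L.
W = PΔV = 96.4×(269−148) kPa·L = 11700 J.
ΔU = nCvΔT = 4.55×29.7×(686−378) = 41600 J.
Q = ΔU + W = nCpΔT = 53300 J.
Net over both steps: W = 28800 J, Q = 70400 J, ΔU = 41600 J.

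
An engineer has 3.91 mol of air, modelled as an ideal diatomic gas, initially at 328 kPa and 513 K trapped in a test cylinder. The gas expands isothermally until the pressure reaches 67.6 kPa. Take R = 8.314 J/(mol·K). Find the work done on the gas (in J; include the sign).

V₁ = nRT₁/P₁ = 3.91×8.314×513/328 = 50.8 L.
Isothermal: T stays 513 K; PV = const ⇒ V₂ = 247 L, P₂ = 67.6 kPa.
W = nRT ln(V₂/V₁) = 3.91×8.314×513×ln(4.85) = 26300 J.
Work done on the gas = −W_by = -26300 J.

-26300 J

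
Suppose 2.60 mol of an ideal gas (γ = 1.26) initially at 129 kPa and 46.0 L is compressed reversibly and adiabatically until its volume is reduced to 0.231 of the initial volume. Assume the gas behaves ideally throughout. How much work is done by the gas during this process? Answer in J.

-10600 J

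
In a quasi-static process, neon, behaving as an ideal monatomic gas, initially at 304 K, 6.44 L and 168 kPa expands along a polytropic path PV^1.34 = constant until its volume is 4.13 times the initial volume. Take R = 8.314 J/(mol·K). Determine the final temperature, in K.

188 K

Polytropic n=1.34: T₂ = T₁(V₁/V₂)^(n−1) = 304×(0.242)^0.34 = 188 K; P₂ = P₁(V₁/V₂)^n = 25.1 kPa.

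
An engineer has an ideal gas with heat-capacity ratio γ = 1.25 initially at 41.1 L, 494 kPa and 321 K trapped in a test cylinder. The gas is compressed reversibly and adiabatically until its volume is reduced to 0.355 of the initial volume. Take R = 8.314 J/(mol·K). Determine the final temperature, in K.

416 K

Adiabatic: TV^(γ−1) = const ⇒ T₂ = 321×(2.82)^0.250 = 416 K; PV^γ = const ⇒ P₂ = 1800 kPa.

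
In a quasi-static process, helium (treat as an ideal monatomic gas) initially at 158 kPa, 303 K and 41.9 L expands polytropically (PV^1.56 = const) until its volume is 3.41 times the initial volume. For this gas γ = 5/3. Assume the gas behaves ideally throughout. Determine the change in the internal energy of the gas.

n = P₁V₁/(RT₁) = 158×41.9/(8.314×303) = 2.63 mol.
Polytropic n=1.56: T₂ = T₁(V₁/V₂)^(n−1) = 303×(0.293)^0.56 = 152 K; P₂ = P₁(V₁/V₂)^n = 23.3 kPa.
For an ideal gas ΔU = nCvΔT with Cv = (3/2)R = 12.5 J/(mol·K).
ΔU = 2.63×12.5×(152−303) = -4930 J.

-4930 J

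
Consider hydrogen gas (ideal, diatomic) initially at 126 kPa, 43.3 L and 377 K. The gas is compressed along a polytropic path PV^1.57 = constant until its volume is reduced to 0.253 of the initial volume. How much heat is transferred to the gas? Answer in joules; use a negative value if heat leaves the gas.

n = P₁V₁/(RT₁) = 126×43.3/(8.314×377) = 1.74 mol.
Polytropic n=1.57: T₂ = T₁(V₁/V₂)^(n−1) = 377×(3.95)^0.57 = 825 K; P₂ = P₁(V₁/V₂)^n = 1090 kPa.
W = (P₁V₁−P₂V₂)/(n−1) = (126×43.3−1090×11.0)/0.57 = -11400 J.
ΔU = nCvΔT = 1.74×20.8×(825−377) = 16200 J.
Q = ΔU + W = 4840 J.

4840 J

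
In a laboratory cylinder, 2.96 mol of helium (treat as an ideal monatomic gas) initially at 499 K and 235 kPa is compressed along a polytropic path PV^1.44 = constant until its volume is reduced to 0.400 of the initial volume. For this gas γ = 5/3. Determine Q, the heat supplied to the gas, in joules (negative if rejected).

-4710 J

V₁ = nRT₁/P₁ = 2.96×8.314×499/235 = 52.3 L.
Polytropic n=1.44: T₂ = T₁(V₁/V₂)^(n−1) = 499×(2.50)^0.44 = 747 K; P₂ = P₁(V₁/V₂)^n = 879 kPa.
W = (P₁V₁−P₂V₂)/(n−1) = (235×52.3−879×20.9)/0.44 = -13900 J.
ΔU = nCvΔT = 2.96×12.5×(747−499) = 9150 J.
Q = ΔU + W = -4710 J.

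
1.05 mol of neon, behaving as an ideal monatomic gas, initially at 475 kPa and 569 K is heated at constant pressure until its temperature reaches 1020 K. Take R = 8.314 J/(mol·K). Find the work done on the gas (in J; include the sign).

-3940 J

V₁ = nRT₁/P₁ = 1.05×8.314×569/475 = 10.5 L.
Isobaric: P stays 475 kPa; V/T = const ⇒ T₂ = 1020 K, V₂ = 18.7 L.
W = PΔV = 475×(18.7−10.5) kPa·L = 3940 J.
Work done on the gas = −W_by = -3940 J.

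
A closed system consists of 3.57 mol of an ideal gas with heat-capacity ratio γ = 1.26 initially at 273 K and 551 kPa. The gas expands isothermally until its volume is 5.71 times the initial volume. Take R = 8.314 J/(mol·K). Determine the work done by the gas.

V₁ = nRT₁/P₁ = 3.57×8.314×273/551 = 14.7 L.
Isothermal: T stays 273 K; PV = const ⇒ V₂ = 84.0 L, P₂ = 96.5 kPa.
W = nRT ln(V₂/V₁) = 3.57×8.314×273×ln(5.71) = 14100 J.

14100 J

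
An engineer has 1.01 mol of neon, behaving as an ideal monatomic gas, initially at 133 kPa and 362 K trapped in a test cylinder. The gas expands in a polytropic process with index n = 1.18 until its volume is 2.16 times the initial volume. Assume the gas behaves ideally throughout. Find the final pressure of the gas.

53.6 kPa

V₁ = nRT₁/P₁ = 1.01×8.314×362/133 = 22.9 L.
Polytropic n=1.18: T₂ = T₁(V₁/V₂)^(n−1) = 362×(0.463)^0.18 = 315 K; P₂ = P₁(V₁/V₂)^n = 53.6 kPa.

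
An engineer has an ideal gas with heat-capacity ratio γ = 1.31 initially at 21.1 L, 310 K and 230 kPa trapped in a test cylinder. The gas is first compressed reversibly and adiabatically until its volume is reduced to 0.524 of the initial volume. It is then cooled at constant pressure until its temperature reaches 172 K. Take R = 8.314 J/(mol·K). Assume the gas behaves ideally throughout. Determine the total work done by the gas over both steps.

-6710 J

n = P₁V₁/(RT₁) = 230×21.1/(8.314×310) = 1.88 mol.
Step 1 — Adiabatic: TV^(γ−1) = const ⇒ T₂ = 310×(1.91)^0.310 = 379 K; PV^γ = const ⇒ P₂ = 536 kPa.
ΔU = nCvΔT = 1.88×26.8×(379−310) = 3470 J.
Q = 0 for an adiabatic process, so W = −ΔU = -3470 J.
State after step 1: P = 536 kPa, V = 11.1 L, T = 379 K.
Step 2 — Isobaric: P stays 536 kPa; V/T = const ⇒ T₂ = 172 K, V₂ = 5.02 L.
W = PΔV = 536×(5.02−11.1) kPa·L = -3240 J.
ΔU = nCvΔT = 1.88×26.8×(172−379) = -10400 J.
Q = ΔU + W = nCpΔT = -13700 J.
Net over both steps: W = -6710 J, Q = -13700 J, ΔU = -6970 J.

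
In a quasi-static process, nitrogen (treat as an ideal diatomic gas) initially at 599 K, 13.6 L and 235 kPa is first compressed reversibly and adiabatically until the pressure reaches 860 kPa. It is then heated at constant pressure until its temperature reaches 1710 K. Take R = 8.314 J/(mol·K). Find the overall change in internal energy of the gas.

n = P₁V₁/(RT₁) = 235×13.6/(8.314×599) = 0.642 mol.
Step 1 — Adiabatic: T₂/T₁ = (P₂/P₁)^((γ−1)/γ) ⇒ T₂ = 599×(3.66)^0.286 = 868 K; V₂ = 5.38 L.
ΔU = nCvΔT = 0.642×20.8×(868−599) = 3590 J.
Q = 0 for an adiabatic process, so W = −ΔU = -3590 J.
State after step 1: P = 860 kPa, V = 5.38 L, T = 868 K.
Step 2 — Isobaric: P stays 860 kPa; V/T = const ⇒ T₂ = 1710 K, V₂ = 10.6 L.
W = PΔV = 860×(10.6−5.38) kPa·L = 4490 J.
ΔU = nCvΔT = 0.642×20.8×(1710−868) = 11200 J.
Q = ΔU + W = nCpΔT = 15700 J.
Net over both steps: W = 909 J, Q = 15700 J, ΔU = 14800 J.

14800 J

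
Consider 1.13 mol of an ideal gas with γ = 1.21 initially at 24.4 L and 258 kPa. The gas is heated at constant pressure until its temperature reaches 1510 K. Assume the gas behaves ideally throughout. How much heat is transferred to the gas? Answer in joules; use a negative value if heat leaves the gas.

45500 J

T₁ = P₁V₁/(nR) = 258×24.4/(1.13×8.314) = 670 K.
Isobaric: P stays 258 kPa; V/T = const ⇒ T₂ = 1510 K, V₂ = 55.0 L.
W = PΔV = 258×(55.0−24.4) kPa·L = 7890 J.
ΔU = nCvΔT = 1.13×39.6×(1510−670) = 37600 J.
Q = ΔU + W = nCpΔT = 45500 J.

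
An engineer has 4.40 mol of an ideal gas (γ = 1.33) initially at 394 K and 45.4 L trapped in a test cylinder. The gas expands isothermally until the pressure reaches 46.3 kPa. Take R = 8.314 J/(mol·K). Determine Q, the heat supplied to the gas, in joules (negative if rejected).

27700 J

P₁ = nRT₁/V₁ = 4.40×8.314×394/45.4 = 317 kPa.
Isothermal: T stays 394 K; PV = const ⇒ V₂ = 311 L, P₂ = 46.3 kPa.
ΔU = 0 (ideal gas, T constant).
W = nRT ln(V₂/V₁) = 4.40×8.314×394×ln(6.86) = 27700 J.
Q = ΔU + W = 27700 J.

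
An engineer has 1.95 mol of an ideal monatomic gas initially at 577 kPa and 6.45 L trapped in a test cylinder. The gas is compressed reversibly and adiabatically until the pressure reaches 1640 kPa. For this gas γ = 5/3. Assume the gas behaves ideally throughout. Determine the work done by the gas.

T₁ = P₁V₁/(nR) = 577×6.45/(1.95×8.314) = 230 K.
Adiabatic: T₂/T₁ = (P₂/P₁)^((γ−1)/γ) ⇒ T₂ = 230×(2.84)^0.400 = 349 K; V₂ = 3.45 L.
ΔU = nCvΔT = 1.95×12.5×(349−230) = 2900 J.
Q = 0 for an adiabatic process, so W = −ΔU = -2900 J.

-2900 J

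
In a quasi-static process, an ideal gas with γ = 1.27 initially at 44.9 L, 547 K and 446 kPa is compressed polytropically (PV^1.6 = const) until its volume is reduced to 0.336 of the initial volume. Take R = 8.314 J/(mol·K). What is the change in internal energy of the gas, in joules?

68500 J

n = P₁V₁/(RT₁) = 446×44.9/(8.314×547) = 4.40 mol.
Polytropic n=1.6: T₂ = T₁(V₁/V₂)^(n−1) = 547×(2.98)^0.60 = 1050 K; P₂ = P₁(V₁/V₂)^n = 2550 kPa.
For an ideal gas ΔU = nCvΔT with Cv = R/(γ−1) = 30.8 J/(mol·K).
ΔU = 4.40×30.8×(1050−547) = 68500 J.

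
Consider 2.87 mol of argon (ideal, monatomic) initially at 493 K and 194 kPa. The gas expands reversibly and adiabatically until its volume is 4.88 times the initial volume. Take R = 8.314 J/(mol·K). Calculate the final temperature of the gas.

171 K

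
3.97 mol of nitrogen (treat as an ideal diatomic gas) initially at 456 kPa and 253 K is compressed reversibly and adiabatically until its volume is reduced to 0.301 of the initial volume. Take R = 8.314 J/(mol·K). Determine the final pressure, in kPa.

2450 kPa

V₁ = nRT₁/P₁ = 3.97×8.314×253/456 = 18.3 L.
Adiabatic: TV^(γ−1) = const ⇒ T₂ = 253×(3.32)^0.400 = 409 K; PV^γ = const ⇒ P₂ = 2450 kPa.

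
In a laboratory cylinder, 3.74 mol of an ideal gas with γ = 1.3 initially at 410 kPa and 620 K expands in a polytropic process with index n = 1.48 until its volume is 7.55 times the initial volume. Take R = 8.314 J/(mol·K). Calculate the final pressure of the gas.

20.6 kPa

V₁ = nRT₁/P₁ = 3.74×8.314×620/410 = 47.0 L.
Polytropic n=1.48: T₂ = T₁(V₁/V₂)^(n−1) = 620×(0.132)^0.48 = 235 K; P₂ = P₁(V₁/V₂)^n = 20.6 kPa.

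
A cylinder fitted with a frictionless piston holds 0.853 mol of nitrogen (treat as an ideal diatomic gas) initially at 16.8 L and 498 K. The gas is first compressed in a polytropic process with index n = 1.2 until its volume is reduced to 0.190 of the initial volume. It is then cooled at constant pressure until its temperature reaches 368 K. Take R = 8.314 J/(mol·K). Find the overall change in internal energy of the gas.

P₁ = nRT₁/V₁ = 0.853×8.314×498/16.8 = 210 kPa.
Step 1 — Polytropic n=1.2: T₂ = T₁(V₁/V₂)^(n−1) = 498×(5.26)^0.20 = 694 K; P₂ = P₁(V₁/V₂)^n = 1540 kPa.
W = (P₁V₁−P₂V₂)/(n−1) = (210×16.8−1540×3.19)/0.20 = -6960 J.
ΔU = nCvΔT = 0.853×20.8×(694−498) = 3480 J.
Q = ΔU + W = -3480 J.
State after step 1: P = 1540 kPa, V = 3.19 L, T = 694 K.
Step 2 — Isobaric: P stays 1540 kPa; V/T = const ⇒ T₂ = 368 K, V₂ = 1.69 L.
W = PΔV = 1540×(1.69−3.19) kPa·L = -2310 J.
ΔU = nCvΔT = 0.853×20.8×(368−694) = -5780 J.
Q = ΔU + W = nCpΔT = -8100 J.
Net over both steps: W = -9270 J, Q = -11600 J, ΔU = -2300 J.

-2300 J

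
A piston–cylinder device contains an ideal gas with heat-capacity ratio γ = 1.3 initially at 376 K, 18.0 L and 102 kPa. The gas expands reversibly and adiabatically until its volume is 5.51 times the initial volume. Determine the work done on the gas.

-2450 J

n = P₁V₁/(RT₁) = 102×18.0/(8.314×376) = 0.587 mol.
Adiabatic: TV^(γ−1) = const ⇒ T₂ = 376×(0.181)^0.300 = 225 K; PV^γ = const ⇒ P₂ = 11.1 kPa.
ΔU = nCvΔT = 0.587×27.7×(225−376) = -2450 J.
Q = 0 for an adiabatic process, so W = −ΔU = 2450 J.
Work done on the gas = −W_by = -2450 J.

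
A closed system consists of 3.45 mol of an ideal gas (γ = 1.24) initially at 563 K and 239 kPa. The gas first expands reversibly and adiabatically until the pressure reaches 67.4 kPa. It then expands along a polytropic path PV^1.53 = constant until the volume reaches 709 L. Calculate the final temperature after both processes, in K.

218 K

V₁ = nRT₁/P₁ = 3.45×8.314×563/239 = 67.6 L.
Step 1 — Adiabatic: T₂/T₁ = (P₂/P₁)^((γ−1)/γ) ⇒ T₂ = 563×(0.282)^0.194 = 441 K; V₂ = 188 L.
ΔU = nCvΔT = 3.45×34.6×(441−563) = -14600 J.
Q = 0 for an adiabatic process, so W = −ΔU = 14600 J.
State after step 1: P = 67.4 kPa, V = 188 L, T = 441 K.
Step 2 — Polytropic n=1.53: T₂ = T₁(V₁/V₂)^(n−1) = 441×(0.265)^0.53 = 218 K; P₂ = P₁(V₁/V₂)^n = 8.81 kPa.
W = (P₁V₁−P₂V₂)/(n−1) = (67.4×188−8.81×709)/0.53 = 12100 J.
ΔU = nCvΔT = 3.45×34.6×(218−441) = -26600 J.
Q = ΔU + W = -14600 J.
Net over both steps: W = 26700 J, Q = -14600 J, ΔU = -41300 J.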